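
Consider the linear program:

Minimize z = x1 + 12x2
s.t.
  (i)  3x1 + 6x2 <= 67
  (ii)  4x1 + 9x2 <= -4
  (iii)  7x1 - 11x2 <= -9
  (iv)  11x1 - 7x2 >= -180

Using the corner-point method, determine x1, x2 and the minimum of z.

Feasible corners and z = x1 + 12x2:
  (-125/107, 8/107) → z = -29/107
  (-1648/127, 676/127) → z = 6464/127
  (-213/8, -129/8) → z = -1761/8

At the optimal vertex, 7x1 - 11x2 = -9 and 11x1 - 7x2 = -180.
Solving simultaneously gives x1 = -213/8, x2 = -129/8.

x1 = -213/8, x2 = -129/8, minimum z = -1761/8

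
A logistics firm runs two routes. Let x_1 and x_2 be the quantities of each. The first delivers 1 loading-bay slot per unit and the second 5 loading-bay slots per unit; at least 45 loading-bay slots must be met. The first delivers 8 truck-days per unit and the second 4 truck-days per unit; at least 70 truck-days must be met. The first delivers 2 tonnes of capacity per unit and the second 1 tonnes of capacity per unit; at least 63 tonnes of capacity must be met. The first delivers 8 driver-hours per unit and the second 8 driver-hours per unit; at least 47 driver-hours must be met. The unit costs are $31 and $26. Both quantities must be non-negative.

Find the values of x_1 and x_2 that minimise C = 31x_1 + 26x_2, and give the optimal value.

x_1 = 30, x_2 = 3, minimum C = 1008

Corner points and C = 31x_1 + 26x_2:
  (0, 63) → C = 1638
  (45, 0) → C = 1395
  (30, 3) → C = 1008
The feasible region is unbounded (it extends along (0, 1), (1, 0)), but C strictly increases along every unbounded feasible direction, so there is no improving ray and the minimum is attained at a vertex.

The optimum lies where x_1 + 5x_2 = 45 and 2x_1 + x_2 = 63.
Solving simultaneously gives x_1 = 30, x_2 = 3.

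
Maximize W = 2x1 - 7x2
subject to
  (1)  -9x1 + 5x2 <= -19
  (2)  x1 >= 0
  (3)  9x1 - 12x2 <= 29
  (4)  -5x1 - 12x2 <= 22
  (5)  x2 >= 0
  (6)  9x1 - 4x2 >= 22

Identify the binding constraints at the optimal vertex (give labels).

Extreme points and W = 2x1 - 7x2:
  (34/9, 3) → W = -121/9
  (29/9, 0) → W = 58/9
  (22/9, 0) → W = 44/9
The feasible region is unbounded (it extends along (4, 3), (5, 9)), but W strictly decreases along every unbounded feasible direction, so there is no improving ray and the maximum is attained at a vertex.

The maximum is at (29/9, 0). Substituting into each constraint, equality holds for (3) and (5); the remaining constraints have slack.

(3) and (5)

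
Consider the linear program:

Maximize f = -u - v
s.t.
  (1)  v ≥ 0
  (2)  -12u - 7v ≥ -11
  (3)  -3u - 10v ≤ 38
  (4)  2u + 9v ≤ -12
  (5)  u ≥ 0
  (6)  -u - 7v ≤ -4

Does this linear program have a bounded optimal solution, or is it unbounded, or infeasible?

The boundaries -12u - 7v = -11 and u = 0 meet at (0, 11/7), but that point violates 2u + 9v ≤ -12. Every candidate vertex is excluded by some other constraint, so the feasible region is empty.

infeasible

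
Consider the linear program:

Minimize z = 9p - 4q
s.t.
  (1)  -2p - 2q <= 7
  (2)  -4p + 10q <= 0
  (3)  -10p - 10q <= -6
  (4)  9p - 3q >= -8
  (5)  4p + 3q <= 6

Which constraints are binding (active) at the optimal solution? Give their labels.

(2) and (3)

Extreme points and z = 9p - 4q:
  (3/7, 6/35) → z = 111/35
  (15/13, 6/13) → z = 111/13
  (21/5, -18/5) → z = 261/5

The minimum is at (3/7, 6/35). Substituting into each constraint, equality holds for (2) and (3); the remaining constraints have slack.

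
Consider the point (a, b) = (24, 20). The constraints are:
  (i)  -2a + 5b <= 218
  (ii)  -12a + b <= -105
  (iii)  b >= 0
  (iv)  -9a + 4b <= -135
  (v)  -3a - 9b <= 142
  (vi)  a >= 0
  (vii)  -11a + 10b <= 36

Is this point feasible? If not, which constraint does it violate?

feasible

(i): 52 ≤ 218 ✓
(ii): -268 ≤ -105 ✓
(iii): 20 ≥ 0 ✓
(iv): -136 ≤ -135 ✓
(v): -252 ≤ 142 ✓
(vi): 24 ≥ 0 ✓
(vii): -64 ≤ 36 ✓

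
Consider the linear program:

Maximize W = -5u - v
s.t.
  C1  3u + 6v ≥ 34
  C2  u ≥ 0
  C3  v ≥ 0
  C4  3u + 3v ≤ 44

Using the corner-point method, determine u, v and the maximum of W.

u = 0, v = 17/3, maximum W = -17/3

At the optimal vertex, 3u + 6v = 34 and u = 0.
Solving simultaneously gives u = 0, v = 17/3.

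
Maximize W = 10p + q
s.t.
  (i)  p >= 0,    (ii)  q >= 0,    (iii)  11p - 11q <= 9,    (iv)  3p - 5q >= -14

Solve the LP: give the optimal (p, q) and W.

p = 199/22, q = 181/22, maximum W = 2171/22

The optimum lies where 11p - 11q = 9 and 3p - 5q = -14.
Solving simultaneously gives p = 199/22, q = 181/22.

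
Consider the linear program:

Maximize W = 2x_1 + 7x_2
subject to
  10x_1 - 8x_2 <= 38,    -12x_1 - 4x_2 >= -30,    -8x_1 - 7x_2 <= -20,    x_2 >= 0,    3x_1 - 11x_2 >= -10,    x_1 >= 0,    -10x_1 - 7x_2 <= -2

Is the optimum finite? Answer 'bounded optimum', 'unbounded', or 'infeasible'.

bounded optimum

Vertices and W = 2x_1 + 7x_2:
  (5/2, 0) → W = 5
  (145/72, 35/24) → W = 1025/72
  (150/109, 140/109) → W = 1280/109
The feasible region has finitely many vertices and no improving ray; the maximum is 1025/72 at (145/72, 35/24).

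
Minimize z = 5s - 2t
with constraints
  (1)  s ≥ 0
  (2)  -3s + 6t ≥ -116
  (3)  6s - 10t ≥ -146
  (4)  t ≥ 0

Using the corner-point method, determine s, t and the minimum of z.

s = 0, t = 73/5, minimum z = -146/5

Corner points and z = 5s - 2t:
  (0, 73/5) → z = -146/5
  (0, 0) → z = 0
  (116/3, 0) → z = 580/3
The feasible region is unbounded (it extends along (5, 3), (2, 1)), but z strictly increases along every unbounded feasible direction, so there is no improving ray and the minimum is attained at a vertex.

The binding constraints are s = 0 and 6s - 10t = -146.
Solving simultaneously gives s = 0, t = 73/5.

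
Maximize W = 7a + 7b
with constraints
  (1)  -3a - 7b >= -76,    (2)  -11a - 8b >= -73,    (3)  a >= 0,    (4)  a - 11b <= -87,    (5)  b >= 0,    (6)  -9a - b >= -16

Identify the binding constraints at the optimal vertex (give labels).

Vertices and W = 7a + 7b:
  (0, 73/8) → W = 511/8
  (107/129, 1030/129) → W = 2653/43
  (0, 87/11) → W = 609/11

The maximum is at (0, 73/8). Substituting into each constraint, equality holds for (2) and (3); the remaining constraints have slack.

(2) and (3)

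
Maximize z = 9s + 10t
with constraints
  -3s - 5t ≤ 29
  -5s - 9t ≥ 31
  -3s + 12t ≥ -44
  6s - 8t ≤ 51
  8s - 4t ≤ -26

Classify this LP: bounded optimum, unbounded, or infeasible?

bounded optimum

Extreme points and z = 9s + 10t:
  (-53, 26) → z = -217
  (-123/26, -77/26) → z = -1877/26
  (-179/46, -59/46) → z = -2201/46
The feasible region has finitely many vertices and no improving ray; the maximum is -2201/46 at (-179/46, -59/46).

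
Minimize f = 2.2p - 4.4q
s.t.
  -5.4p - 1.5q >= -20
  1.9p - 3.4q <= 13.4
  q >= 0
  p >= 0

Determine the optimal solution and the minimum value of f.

Feasible corners and f = 2.2p - 4.4q:
  (100/27, 0) → f = 220/27
  (0, 40/3) → f = -176/3
  (0, 0) → f = 0

At the optimal vertex, -5.4p - 1.5q = -20 and p = 0.
Solving simultaneously gives p = 0, q = 40/3.

p = 0, q = 40/3, minimum f = -176/3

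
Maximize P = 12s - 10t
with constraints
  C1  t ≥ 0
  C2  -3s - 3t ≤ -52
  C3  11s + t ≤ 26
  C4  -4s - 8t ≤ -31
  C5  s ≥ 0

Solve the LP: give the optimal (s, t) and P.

Vertices and P = 12s - 10t:
  (13/15, 247/15) → P = -2314/15
  (0, 52/3) → P = -520/3
  (0, 26) → P = -260

s = 13/15, t = 247/15, maximum P = -2314/15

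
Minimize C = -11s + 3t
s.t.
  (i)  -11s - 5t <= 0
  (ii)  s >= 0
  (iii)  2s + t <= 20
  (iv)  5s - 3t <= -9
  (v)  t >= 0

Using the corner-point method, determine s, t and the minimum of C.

Corner points and C = -11s + 3t:
  (0, 20) → C = 60
  (0, 3) → C = 9
  (51/11, 118/11) → C = -207/11

The binding constraints are 2s + t = 20 and 5s - 3t = -9.
Solving simultaneously gives s = 51/11, t = 118/11.

s = 51/11, t = 118/11, minimum C = -207/11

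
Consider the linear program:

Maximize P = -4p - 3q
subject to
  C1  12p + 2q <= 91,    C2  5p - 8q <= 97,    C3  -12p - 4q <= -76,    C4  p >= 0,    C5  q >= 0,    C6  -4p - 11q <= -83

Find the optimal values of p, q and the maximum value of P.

p = 126/29, q = 173/29, maximum P = -1023/29

The binding constraints are -12p - 4q = -76 and -4p - 11q = -83.
Solving simultaneously gives p = 126/29, q = 173/29.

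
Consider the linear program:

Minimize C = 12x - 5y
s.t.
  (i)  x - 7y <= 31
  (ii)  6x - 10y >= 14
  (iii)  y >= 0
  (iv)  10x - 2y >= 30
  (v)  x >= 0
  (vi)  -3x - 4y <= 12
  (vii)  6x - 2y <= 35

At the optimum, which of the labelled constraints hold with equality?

(ii) and (iv)

Feasible corners and C = 12x - 5y:
  (34/11, 5/11) → C = 383/11
  (161/24, 21/8) → C = 539/8
  (3, 0) → C = 36
  (35/6, 0) → C = 70

The minimum is at (34/11, 5/11). Substituting into each constraint, equality holds for (ii) and (iv); the remaining constraints have slack.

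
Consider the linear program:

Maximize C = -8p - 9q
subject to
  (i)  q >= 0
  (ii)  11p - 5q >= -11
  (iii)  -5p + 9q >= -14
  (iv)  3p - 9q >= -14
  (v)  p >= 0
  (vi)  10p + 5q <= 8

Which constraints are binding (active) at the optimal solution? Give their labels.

Extreme points and C = -8p - 9q:
  (0, 0) → C = 0
  (4/5, 0) → C = -32/5
  (0, 14/9) → C = -14
  (2/105, 164/105) → C = -1492/105

The maximum is at (0, 0). Substituting into each constraint, equality holds for (i) and (v); the remaining constraints have slack.

(i) and (v)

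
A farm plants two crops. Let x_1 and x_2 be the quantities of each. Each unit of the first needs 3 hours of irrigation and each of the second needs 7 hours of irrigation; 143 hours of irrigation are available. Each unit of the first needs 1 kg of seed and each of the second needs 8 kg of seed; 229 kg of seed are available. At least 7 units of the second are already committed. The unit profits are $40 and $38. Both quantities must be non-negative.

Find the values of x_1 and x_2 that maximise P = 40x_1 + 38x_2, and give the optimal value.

x_1 = 94/3, x_2 = 7, maximum P = 4558/3

Vertices and P = 40x_1 + 38x_2:
  (0, 143/7) → P = 5434/7
  (0, 7) → P = 266
  (94/3, 7) → P = 4558/3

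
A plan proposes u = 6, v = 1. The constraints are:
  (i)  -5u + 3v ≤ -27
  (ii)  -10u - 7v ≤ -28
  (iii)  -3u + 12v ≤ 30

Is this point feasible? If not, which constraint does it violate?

(i): -27 ≤ -27 ✓
(ii): -67 ≤ -28 ✓
(iii): -6 ≤ 30 ✓

feasible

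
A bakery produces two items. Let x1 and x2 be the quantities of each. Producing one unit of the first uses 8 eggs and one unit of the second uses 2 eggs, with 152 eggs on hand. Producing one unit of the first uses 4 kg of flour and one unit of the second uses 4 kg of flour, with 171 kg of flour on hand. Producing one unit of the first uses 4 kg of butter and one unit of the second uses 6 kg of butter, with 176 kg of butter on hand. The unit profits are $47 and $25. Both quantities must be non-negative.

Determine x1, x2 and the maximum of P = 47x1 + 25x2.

x1 = 14, x2 = 20, maximum P = 1158

Corner points and P = 47x1 + 25x2:
  (0, 0) → P = 0
  (0, 88/3) → P = 2200/3
  (19, 0) → P = 893
  (14, 20) → P = 1158

The optimum lies where 8x1 + 2x2 = 152 and 4x1 + 6x2 = 176.
Solving simultaneously gives x1 = 14, x2 = 20.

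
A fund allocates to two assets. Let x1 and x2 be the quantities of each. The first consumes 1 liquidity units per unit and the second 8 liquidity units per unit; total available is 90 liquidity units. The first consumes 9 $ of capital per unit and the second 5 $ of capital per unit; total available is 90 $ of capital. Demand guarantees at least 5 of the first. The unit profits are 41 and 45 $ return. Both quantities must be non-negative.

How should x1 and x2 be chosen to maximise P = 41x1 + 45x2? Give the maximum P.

x1 = 5, x2 = 9, maximum P = 610

Extreme points and P = 41x1 + 45x2:
  (10, 0) → P = 410
  (5, 0) → P = 205
  (5, 9) → P = 610

The binding constraints are 9x1 + 5x2 = 90 and x1 = 5.
Solving simultaneously gives x1 = 5, x2 = 9.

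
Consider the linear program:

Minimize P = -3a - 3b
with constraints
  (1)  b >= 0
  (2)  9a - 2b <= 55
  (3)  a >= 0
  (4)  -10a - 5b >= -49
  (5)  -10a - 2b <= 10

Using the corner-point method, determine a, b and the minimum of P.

a = 0, b = 49/5, minimum P = -147/5

Corner points and P = -3a - 3b:
  (0, 0) → P = 0
  (49/10, 0) → P = -147/10
  (0, 49/5) → P = -147/5

The optimum lies where a = 0 and -10a - 5b = -49.
Solving simultaneously gives a = 0, b = 49/5.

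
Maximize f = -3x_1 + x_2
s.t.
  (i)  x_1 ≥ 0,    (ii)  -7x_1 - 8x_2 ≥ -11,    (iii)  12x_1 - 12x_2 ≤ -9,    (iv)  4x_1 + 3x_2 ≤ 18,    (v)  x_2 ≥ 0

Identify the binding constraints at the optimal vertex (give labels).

Extreme points and f = -3x_1 + x_2:
  (0, 11/8) → f = 11/8
  (0, 3/4) → f = 3/4
  (1/3, 13/12) → f = 1/12

The maximum is at (0, 11/8). Substituting into each constraint, equality holds for (i) and (ii); the remaining constraints have slack.

(i) and (ii)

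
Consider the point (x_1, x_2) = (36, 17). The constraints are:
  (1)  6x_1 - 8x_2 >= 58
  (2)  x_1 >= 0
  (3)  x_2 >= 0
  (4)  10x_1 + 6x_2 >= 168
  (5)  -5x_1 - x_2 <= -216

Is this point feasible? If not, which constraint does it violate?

Constraint (5): -5x_1 - x_2 = -197, which is not ≤ -216. All other constraints are satisfied.

not feasible — violates (5)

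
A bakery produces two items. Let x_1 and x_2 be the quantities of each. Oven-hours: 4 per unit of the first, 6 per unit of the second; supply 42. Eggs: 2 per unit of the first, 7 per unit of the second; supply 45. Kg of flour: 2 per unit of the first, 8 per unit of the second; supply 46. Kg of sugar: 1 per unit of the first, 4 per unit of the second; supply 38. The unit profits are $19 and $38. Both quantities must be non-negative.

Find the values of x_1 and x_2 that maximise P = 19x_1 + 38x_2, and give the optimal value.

Corner points and P = 19x_1 + 38x_2:
  (0, 0) → P = 0
  (0, 23/4) → P = 437/2
  (21/2, 0) → P = 399/2
  (3, 5) → P = 247

The optimum lies where 4x_1 + 6x_2 = 42 and 2x_1 + 8x_2 = 46.
Solving simultaneously gives x_1 = 3, x_2 = 5.

x_1 = 3, x_2 = 5, maximum P = 247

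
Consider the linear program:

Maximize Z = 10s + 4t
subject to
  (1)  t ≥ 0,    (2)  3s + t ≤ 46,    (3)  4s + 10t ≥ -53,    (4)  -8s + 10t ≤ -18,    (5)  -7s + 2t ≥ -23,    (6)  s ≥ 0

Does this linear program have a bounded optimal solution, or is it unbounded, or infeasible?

Corner points and Z = 10s + 4t:
  (9/4, 0) → Z = 45/2
  (23/7, 0) → Z = 230/7
  (97/27, 29/27) → Z = 362/9
The feasible region has finitely many vertices and no improving ray; the maximum is 362/9 at (97/27, 29/27).

bounded optimum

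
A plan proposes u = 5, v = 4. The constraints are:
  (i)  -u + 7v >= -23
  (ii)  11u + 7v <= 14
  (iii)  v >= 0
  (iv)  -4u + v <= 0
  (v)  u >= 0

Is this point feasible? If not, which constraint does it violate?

Constraint (ii): 11u + 7v = 83, which is not ≤ 14. All other constraints are satisfied.

not feasible — violates (ii)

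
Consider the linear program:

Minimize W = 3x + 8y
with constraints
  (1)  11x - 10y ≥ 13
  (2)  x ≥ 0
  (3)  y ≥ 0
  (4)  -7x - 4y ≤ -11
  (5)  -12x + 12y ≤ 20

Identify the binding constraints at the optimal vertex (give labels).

Vertices and W = 3x + 8y:
  (27/19, 5/19) → W = 121/19
  (89/3, 94/3) → W = 1019/3
  (11/7, 0) → W = 33/7
The feasible region is unbounded (it extends along (1, 1), (1, 0)), but W strictly increases along every unbounded feasible direction, so there is no improving ray and the minimum is attained at a vertex.

The minimum is at (11/7, 0). Substituting into each constraint, equality holds for (3) and (4); the remaining constraints have slack.

(3) and (4)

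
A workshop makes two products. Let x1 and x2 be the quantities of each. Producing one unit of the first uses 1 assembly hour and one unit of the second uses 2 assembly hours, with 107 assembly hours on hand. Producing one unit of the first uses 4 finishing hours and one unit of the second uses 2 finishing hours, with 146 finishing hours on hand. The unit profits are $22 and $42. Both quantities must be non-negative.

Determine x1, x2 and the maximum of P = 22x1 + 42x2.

x1 = 13, x2 = 47, maximum P = 2260

The binding constraints are x1 + 2x2 = 107 and 4x1 + 2x2 = 146.
Solving simultaneously gives x1 = 13, x2 = 47.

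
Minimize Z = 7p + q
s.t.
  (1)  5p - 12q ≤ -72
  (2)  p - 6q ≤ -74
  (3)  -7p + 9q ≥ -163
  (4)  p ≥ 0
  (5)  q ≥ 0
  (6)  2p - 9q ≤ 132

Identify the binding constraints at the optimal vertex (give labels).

Vertices and Z = 7p + q:
  (76/3, 149/9) → Z = 1745/9
  (868/13, 1319/39) → Z = 19547/39
  (0, 37/3) → Z = 37/3
The feasible region is unbounded (it extends along (0, 1), (9, 7)), but Z strictly increases along every unbounded feasible direction, so there is no improving ray and the minimum is attained at a vertex.

The minimum is at (0, 37/3). Substituting into each constraint, equality holds for (2) and (4); the remaining constraints have slack.

(2) and (4)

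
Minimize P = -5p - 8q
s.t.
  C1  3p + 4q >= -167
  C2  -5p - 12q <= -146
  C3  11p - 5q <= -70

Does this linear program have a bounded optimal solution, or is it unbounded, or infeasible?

unbounded

From the feasible point (-647/4, 1273/16), moving in the direction (5, 11) keeps every constraint satisfied while P decreases without bound.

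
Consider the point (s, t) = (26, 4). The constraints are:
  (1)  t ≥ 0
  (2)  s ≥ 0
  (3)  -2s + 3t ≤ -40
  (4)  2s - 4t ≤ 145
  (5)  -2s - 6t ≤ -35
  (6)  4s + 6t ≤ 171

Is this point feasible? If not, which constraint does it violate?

feasible

(1): 4 ≥ 0 ✓
(2): 26 ≥ 0 ✓
(3): -40 ≤ -40 ✓
(4): 36 ≤ 145 ✓
(5): -76 ≤ -35 ✓
(6): 128 ≤ 171 ✓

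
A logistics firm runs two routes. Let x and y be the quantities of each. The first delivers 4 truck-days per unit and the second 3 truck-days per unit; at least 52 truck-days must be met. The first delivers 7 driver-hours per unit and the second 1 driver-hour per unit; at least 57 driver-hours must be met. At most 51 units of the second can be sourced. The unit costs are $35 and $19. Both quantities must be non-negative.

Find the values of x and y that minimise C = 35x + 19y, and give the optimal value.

The feasible region is unbounded (it extends along (1, 0)), but C strictly increases along every unbounded feasible direction, so there is no improving ray and the minimum is attained at a vertex.

At the optimal vertex, 4x + 3y = 52 and 7x + y = 57.
Solving simultaneously gives x = 7, y = 8.

x = 7, y = 8, minimum C = 397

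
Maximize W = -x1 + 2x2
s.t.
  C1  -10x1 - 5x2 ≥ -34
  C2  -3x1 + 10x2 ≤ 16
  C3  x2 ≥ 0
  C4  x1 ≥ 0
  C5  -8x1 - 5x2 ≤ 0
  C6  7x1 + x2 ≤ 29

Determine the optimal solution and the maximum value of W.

x1 = 0, x2 = 8/5, maximum W = 16/5

Feasible corners and W = -x1 + 2x2:
  (52/23, 262/115) → W = 264/115
  (17/5, 0) → W = -17/5
  (0, 8/5) → W = 16/5
  (0, 0) → W = 0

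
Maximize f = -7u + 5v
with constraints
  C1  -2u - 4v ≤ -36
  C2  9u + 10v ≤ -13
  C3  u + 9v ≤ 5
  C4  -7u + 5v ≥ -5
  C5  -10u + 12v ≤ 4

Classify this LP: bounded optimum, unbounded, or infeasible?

infeasible

The boundaries 9u + 10v = -13 and -7u + 5v = -5 meet at (-3/23, -136/115), but that point violates -2u - 4v ≤ -36. Every candidate vertex is excluded by some other constraint, so the feasible region is empty.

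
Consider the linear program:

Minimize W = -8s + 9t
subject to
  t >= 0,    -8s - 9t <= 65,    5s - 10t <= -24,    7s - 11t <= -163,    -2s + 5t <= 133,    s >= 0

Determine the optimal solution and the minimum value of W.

Vertices and W = -8s + 9t:
  (648/13, 605/13) → W = 261/13
  (0, 163/11) → W = 1467/11
  (0, 133/5) → W = 1197/5

s = 648/13, t = 605/13, minimum W = 261/13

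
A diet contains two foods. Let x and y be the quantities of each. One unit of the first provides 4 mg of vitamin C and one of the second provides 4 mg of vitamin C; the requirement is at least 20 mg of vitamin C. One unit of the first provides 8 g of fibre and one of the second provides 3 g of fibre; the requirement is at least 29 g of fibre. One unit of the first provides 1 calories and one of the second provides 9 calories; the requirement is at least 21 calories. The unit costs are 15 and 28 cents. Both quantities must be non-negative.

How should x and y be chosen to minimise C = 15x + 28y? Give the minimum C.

Feasible corners and C = 15x + 28y:
  (0, 29/3) → C = 812/3
  (21, 0) → C = 315
  (14/5, 11/5) → C = 518/5
  (3, 2) → C = 101
The feasible region is unbounded (it extends along (0, 1), (1, 0)), but C strictly increases along every unbounded feasible direction, so there is no improving ray and the minimum is attained at a vertex.

At the optimal vertex, 4x + 4y = 20 and x + 9y = 21.
Solving simultaneously gives x = 3, y = 2.

x = 3, y = 2, minimum C = 101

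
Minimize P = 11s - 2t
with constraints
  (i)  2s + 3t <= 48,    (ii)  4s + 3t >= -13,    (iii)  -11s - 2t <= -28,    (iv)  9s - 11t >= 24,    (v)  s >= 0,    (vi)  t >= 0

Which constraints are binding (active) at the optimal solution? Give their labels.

Vertices and P = 11s - 2t:
  (600/49, 384/49) → P = 5832/49
  (24, 0) → P = 264
  (8/3, 0) → P = 88/3

The minimum is at (8/3, 0). Substituting into each constraint, equality holds for (iv) and (vi); the remaining constraints have slack.

(iv) and (vi)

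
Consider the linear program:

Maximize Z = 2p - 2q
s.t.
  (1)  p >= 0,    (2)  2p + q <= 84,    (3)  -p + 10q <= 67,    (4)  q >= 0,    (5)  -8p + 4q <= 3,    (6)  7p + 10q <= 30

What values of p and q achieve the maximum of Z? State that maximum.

p = 30/7, q = 0, maximum Z = 60/7

Extreme points and Z = 2p - 2q:
  (0, 0) → Z = 0
  (0, 3/4) → Z = -3/2
  (30/7, 0) → Z = 60/7
  (5/6, 29/12) → Z = -19/6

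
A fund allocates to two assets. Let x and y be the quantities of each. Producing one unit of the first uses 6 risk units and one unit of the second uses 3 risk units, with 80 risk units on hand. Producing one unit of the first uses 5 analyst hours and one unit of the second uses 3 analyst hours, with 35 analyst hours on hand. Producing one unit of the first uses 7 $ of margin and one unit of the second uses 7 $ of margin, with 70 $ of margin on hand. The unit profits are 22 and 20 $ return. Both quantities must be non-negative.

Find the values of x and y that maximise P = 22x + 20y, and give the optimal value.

x = 5/2, y = 15/2, maximum P = 205

Corner points and P = 22x + 20y:
  (0, 0) → P = 0
  (0, 10) → P = 200
  (7, 0) → P = 154
  (5/2, 15/2) → P = 205

The optimum lies where 5x + 3y = 35 and 7x + 7y = 70.
Solving simultaneously gives x = 5/2, y = 15/2.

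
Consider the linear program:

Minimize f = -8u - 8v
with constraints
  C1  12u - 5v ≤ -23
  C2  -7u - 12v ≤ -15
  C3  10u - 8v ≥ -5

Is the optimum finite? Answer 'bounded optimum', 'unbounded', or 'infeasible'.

infeasible

The boundaries 12u - 5v = -23 and -7u - 12v = -15 meet at (-201/179, 341/179), but that point violates 10u - 8v ≥ -5. Every candidate vertex is excluded by some other constraint, so the feasible region is empty.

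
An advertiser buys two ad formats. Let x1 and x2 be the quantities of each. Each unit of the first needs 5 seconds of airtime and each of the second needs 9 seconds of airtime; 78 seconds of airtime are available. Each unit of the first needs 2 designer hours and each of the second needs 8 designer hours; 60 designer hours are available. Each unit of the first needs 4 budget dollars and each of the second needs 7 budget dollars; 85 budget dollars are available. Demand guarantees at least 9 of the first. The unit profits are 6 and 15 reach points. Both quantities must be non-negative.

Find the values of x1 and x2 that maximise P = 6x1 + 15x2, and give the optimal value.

Extreme points and P = 6x1 + 15x2:
  (78/5, 0) → P = 468/5
  (9, 0) → P = 54
  (9, 11/3) → P = 109

The binding constraints are 5x1 + 9x2 = 78 and x1 = 9.
Solving simultaneously gives x1 = 9, x2 = 11/3.

x1 = 9, x2 = 11/3, maximum P = 109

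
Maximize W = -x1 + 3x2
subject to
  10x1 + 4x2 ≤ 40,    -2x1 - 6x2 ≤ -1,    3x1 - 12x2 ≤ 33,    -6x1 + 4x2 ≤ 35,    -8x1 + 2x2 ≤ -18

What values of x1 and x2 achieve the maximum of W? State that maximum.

Corner points and W = -x1 + 3x2:
  (59/13, -35/26) → W = -223/26
  (38/13, 35/13) → W = 67/13
  (55/26, -7/13) → W = -97/26

x1 = 38/13, x2 = 35/13, maximum W = 67/13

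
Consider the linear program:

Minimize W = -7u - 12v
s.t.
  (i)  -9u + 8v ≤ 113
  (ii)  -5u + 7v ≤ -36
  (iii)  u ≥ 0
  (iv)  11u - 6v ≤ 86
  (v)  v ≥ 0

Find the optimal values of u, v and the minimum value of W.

u = 386/47, v = 34/47, minimum W = -3110/47

Corner points and W = -7u - 12v:
  (386/47, 34/47) → W = -3110/47
  (36/5, 0) → W = -252/5
  (86/11, 0) → W = -602/11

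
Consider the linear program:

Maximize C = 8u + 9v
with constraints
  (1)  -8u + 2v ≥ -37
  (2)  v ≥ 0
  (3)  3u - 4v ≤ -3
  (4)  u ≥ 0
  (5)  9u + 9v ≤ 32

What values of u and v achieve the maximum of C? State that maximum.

Vertices and C = 8u + 9v:
  (0, 3/4) → C = 27/4
  (101/63, 41/21) → C = 1915/63
  (0, 32/9) → C = 32

u = 0, v = 32/9, maximum C = 32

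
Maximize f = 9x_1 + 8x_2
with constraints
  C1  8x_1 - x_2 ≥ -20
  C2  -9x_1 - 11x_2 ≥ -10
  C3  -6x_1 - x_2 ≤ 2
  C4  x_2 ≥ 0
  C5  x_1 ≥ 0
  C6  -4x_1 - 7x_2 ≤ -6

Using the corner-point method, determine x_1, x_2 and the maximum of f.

x_1 = 4/19, x_2 = 14/19, maximum f = 148/19

Vertices and f = 9x_1 + 8x_2:
  (0, 10/11) → f = 80/11
  (4/19, 14/19) → f = 148/19
  (0, 6/7) → f = 48/7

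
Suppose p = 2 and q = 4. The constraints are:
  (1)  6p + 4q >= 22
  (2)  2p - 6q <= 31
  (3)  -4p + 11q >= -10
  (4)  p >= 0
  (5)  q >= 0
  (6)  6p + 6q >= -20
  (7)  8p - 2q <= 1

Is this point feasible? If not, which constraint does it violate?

Constraint (7): 8p - 2q = 8, which is not ≤ 1. All other constraints are satisfied.

not feasible — violates (7)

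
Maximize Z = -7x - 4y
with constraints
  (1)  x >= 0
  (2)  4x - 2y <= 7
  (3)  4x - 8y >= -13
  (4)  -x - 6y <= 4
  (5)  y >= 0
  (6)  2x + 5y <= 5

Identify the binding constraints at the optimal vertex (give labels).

Vertices and Z = -7x - 4y:
  (0, 0) → Z = 0
  (0, 1) → Z = -4
  (7/4, 0) → Z = -49/4
  (15/8, 1/4) → Z = -113/8

The maximum is at (0, 0). Substituting into each constraint, equality holds for (1) and (5); the remaining constraints have slack.

(1) and (5)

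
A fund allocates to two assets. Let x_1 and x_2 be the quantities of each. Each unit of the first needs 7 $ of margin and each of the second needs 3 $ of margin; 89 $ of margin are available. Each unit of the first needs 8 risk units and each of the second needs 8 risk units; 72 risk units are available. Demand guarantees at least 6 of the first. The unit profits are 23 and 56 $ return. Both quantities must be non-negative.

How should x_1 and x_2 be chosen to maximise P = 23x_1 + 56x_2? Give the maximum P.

x_1 = 6, x_2 = 3, maximum P = 306

Corner points and P = 23x_1 + 56x_2:
  (9, 0) → P = 207
  (6, 0) → P = 138
  (6, 3) → P = 306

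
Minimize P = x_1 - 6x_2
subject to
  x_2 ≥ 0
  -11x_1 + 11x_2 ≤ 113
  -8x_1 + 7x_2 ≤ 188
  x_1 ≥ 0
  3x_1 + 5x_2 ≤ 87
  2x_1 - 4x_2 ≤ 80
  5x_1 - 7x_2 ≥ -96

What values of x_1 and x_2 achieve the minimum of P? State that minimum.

x_1 = 49/11, x_2 = 162/11, minimum P = -923/11

Feasible corners and P = x_1 - 6x_2:
  (0, 0) → P = 0
  (29, 0) → P = 29
  (0, 113/11) → P = -678/11
  (49/11, 162/11) → P = -923/11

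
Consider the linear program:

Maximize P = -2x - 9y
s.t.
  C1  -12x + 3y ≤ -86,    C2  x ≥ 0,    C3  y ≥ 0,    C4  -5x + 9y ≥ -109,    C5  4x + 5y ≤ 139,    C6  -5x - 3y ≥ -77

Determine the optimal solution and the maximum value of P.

Extreme points and P = -2x - 9y:
  (43/6, 0) → P = -43/3
  (163/17, 494/51) → P = -1808/17
  (77/5, 0) → P = -154/5

x = 43/6, y = 0, maximum P = -43/3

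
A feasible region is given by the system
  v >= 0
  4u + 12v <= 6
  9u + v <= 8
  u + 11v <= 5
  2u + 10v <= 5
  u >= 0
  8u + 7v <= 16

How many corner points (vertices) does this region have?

The feasible vertices (each the meet of two boundaries and inside every other half-plane) are:
  (8/9, 0)
  (0, 0)
  (45/52, 11/52)
  (3/16, 7/16)
  (0, 5/11)

5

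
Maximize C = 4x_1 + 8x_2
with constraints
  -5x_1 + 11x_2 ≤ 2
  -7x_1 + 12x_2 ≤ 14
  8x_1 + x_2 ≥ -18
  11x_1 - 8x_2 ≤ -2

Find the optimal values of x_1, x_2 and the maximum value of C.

x_1 = -2/27, x_2 = 4/27, maximum C = 8/9

Vertices and C = 4x_1 + 8x_2:
  (-200/93, -74/93) → C = -464/31
  (-2/27, 4/27) → C = 8/9
  (-146/75, -182/75) → C = -136/5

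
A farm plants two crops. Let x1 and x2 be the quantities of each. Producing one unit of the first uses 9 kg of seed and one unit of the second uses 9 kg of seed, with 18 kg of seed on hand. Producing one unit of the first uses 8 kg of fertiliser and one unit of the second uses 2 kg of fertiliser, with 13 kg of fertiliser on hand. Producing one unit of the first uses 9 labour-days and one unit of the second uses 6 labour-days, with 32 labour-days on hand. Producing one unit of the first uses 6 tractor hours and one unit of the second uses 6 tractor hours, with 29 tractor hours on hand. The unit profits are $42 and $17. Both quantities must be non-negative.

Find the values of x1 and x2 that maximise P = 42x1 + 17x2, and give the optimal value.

At the optimal vertex, 9x1 + 9x2 = 18 and 8x1 + 2x2 = 13.
Solving simultaneously gives x1 = 3/2, x2 = 1/2.

x1 = 3/2, x2 = 1/2, maximum P = 143/2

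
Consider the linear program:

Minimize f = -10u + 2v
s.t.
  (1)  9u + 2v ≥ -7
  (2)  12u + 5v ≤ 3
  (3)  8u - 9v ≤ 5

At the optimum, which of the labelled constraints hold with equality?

Corner points and f = -10u + 2v:
  (-41/21, 37/7) → f = 632/21
  (-53/97, -101/97) → f = 328/97
  (13/37, -9/37) → f = -4

The minimum is at (13/37, -9/37). Substituting into each constraint, equality holds for (2) and (3); the remaining constraints have slack.

(2) and (3)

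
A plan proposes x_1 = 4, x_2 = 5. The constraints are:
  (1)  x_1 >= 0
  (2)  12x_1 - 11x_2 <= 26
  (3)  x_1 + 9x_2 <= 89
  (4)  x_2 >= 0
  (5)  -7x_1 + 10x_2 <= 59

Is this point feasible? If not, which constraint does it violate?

(1): 4 ≥ 0 ✓
(2): -7 ≤ 26 ✓
(3): 49 ≤ 89 ✓
(4): 5 ≥ 0 ✓
(5): 22 ≤ 59 ✓

feasible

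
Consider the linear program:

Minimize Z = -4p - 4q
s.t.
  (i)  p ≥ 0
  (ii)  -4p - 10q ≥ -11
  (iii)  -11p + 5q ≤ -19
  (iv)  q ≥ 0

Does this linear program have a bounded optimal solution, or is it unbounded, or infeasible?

Corner points and Z = -4p - 4q:
  (49/26, 9/26) → Z = -116/13
  (11/4, 0) → Z = -11
  (19/11, 0) → Z = -76/11
The feasible region has finitely many vertices and no improving ray; the minimum is -11 at (11/4, 0).

bounded optimum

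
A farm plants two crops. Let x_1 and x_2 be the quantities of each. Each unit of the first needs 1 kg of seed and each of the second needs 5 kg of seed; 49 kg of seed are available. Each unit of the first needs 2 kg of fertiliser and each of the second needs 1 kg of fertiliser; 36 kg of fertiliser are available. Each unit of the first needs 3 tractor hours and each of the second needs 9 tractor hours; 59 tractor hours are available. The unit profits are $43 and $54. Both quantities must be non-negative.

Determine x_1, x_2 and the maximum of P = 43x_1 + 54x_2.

x_1 = 53/3, x_2 = 2/3, maximum P = 2387/3

Corner points and P = 43x_1 + 54x_2:
  (0, 0) → P = 0
  (0, 59/9) → P = 354
  (18, 0) → P = 774
  (53/3, 2/3) → P = 2387/3

The optimum lies where 2x_1 + x_2 = 36 and 3x_1 + 9x_2 = 59.
Solving simultaneously gives x_1 = 53/3, x_2 = 2/3.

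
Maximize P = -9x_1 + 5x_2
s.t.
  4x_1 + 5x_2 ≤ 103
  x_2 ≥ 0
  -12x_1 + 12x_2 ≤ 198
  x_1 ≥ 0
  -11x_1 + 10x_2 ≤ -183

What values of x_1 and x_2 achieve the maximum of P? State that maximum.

x_1 = 183/11, x_2 = 0, maximum P = -1647/11

The optimum lies where x_2 = 0 and -11x_1 + 10x_2 = -183.
Solving simultaneously gives x_1 = 183/11, x_2 = 0.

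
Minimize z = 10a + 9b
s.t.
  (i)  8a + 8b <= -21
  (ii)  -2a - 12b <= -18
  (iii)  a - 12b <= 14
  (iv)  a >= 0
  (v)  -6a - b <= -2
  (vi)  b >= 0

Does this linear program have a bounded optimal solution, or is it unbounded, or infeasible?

infeasible

The boundaries -2a - 12b = -18 and -6a - b = -2 meet at (3/35, 52/35), but that point violates 8a + 8b ≤ -21. Every candidate vertex is excluded by some other constraint, so the feasible region is empty.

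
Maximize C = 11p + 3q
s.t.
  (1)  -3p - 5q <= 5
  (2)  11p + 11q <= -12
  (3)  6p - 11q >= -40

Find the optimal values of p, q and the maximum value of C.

Vertices and C = 11p + 3q:
  (-5/22, -19/22) → C = -56/11
  (-85/21, 10/7) → C = -845/21
  (-52/17, 368/187) → C = -5188/187

The binding constraints are -3p - 5q = 5 and 11p + 11q = -12.
Solving simultaneously gives p = -5/22, q = -19/22.

p = -5/22, q = -19/22, maximum C = -56/11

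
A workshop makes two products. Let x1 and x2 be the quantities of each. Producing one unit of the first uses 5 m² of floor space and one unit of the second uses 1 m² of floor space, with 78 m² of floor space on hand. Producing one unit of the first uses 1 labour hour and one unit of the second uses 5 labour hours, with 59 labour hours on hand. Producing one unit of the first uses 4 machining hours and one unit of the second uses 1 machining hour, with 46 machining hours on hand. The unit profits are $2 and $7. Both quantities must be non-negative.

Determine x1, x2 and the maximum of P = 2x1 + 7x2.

Vertices and P = 2x1 + 7x2:
  (0, 0) → P = 0
  (0, 59/5) → P = 413/5
  (23/2, 0) → P = 23
  (9, 10) → P = 88

The optimum lies where x1 + 5x2 = 59 and 4x1 + x2 = 46.
Solving simultaneously gives x1 = 9, x2 = 10.

x1 = 9, x2 = 10, maximum P = 88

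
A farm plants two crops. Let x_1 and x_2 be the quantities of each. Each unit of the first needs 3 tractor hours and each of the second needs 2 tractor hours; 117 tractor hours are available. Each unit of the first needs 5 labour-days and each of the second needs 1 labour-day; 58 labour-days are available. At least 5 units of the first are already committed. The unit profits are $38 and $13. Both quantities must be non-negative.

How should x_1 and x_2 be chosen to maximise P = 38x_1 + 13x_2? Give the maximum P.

x_1 = 5, x_2 = 33, maximum P = 619

At the optimal vertex, 5x_1 + x_2 = 58 and x_1 = 5.
Solving simultaneously gives x_1 = 5, x_2 = 33.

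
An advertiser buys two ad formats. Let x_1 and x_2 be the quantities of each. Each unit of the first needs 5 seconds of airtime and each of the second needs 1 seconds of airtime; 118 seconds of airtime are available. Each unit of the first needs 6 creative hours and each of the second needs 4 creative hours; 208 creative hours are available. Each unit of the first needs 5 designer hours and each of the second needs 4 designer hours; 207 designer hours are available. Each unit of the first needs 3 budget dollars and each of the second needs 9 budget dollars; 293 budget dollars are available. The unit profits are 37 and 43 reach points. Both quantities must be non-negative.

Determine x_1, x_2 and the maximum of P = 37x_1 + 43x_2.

Extreme points and P = 37x_1 + 43x_2:
  (0, 0) → P = 0
  (0, 293/9) → P = 12599/9
  (118/5, 0) → P = 4366/5
  (132/7, 166/7) → P = 12022/7
  (50/3, 27) → P = 5333/3

x_1 = 50/3, x_2 = 27, maximum P = 5333/3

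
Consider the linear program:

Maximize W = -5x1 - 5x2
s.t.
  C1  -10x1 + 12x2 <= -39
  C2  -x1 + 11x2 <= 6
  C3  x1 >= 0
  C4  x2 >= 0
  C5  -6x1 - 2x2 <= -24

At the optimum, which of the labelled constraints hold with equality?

C4 and C5

Feasible corners and W = -5x1 - 5x2:
  (501/98, 99/98) → W = -1500/49
  (183/46, 3/46) → W = -465/23
  (4, 0) → W = -20
The feasible region is unbounded (it extends along (11, 1), (1, 0)), but W strictly decreases along every unbounded feasible direction, so there is no improving ray and the maximum is attained at a vertex.

The maximum is at (4, 0). Substituting into each constraint, equality holds for C4 and C5; the remaining constraints have slack.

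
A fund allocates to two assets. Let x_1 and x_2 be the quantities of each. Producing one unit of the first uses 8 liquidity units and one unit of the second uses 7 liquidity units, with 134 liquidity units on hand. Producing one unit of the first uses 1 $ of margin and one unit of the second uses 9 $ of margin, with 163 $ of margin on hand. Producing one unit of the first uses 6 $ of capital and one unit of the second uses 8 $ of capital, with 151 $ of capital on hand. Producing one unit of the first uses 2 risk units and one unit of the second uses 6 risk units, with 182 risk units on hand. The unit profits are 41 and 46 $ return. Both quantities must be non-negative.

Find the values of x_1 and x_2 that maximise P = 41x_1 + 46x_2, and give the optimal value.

x_1 = 1, x_2 = 18, maximum P = 869

Extreme points and P = 41x_1 + 46x_2:
  (0, 0) → P = 0
  (0, 163/9) → P = 7498/9
  (67/4, 0) → P = 2747/4
  (1, 18) → P = 869

The binding constraints are 8x_1 + 7x_2 = 134 and x_1 + 9x_2 = 163.
Solving simultaneously gives x_1 = 1, x_2 = 18.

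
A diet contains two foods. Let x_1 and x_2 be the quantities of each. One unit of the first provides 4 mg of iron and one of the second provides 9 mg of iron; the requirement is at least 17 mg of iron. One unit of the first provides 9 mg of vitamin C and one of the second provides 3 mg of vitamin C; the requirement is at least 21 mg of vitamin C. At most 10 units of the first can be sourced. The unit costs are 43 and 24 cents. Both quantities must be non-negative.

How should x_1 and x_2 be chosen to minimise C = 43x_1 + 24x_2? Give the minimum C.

The feasible region is unbounded (it extends along (0, 1)), but C strictly increases along every unbounded feasible direction, so there is no improving ray and the minimum is attained at a vertex.

The optimum lies where 4x_1 + 9x_2 = 17 and 9x_1 + 3x_2 = 21.
Solving simultaneously gives x_1 = 2, x_2 = 1.

x_1 = 2, x_2 = 1, minimum C = 110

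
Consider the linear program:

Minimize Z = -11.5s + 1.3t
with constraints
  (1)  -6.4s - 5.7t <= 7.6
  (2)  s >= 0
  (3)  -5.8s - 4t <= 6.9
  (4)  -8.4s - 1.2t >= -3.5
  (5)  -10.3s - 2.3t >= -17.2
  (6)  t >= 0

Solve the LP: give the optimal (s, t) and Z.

Corner points and Z = -11.5s + 1.3t:
  (0, 35/12) → Z = 91/24
  (0, 0) → Z = 0
  (5/12, 0) → Z = -115/24

s = 5/12, t = 0, minimum Z = -115/24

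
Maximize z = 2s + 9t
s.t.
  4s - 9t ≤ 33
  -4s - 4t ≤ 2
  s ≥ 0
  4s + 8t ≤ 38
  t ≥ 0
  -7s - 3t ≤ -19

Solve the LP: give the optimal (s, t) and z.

s = 19/22, t = 95/22, maximum z = 893/22

Corner points and z = 2s + 9t:
  (303/34, 5/17) → z = 348/17
  (33/4, 0) → z = 33/2
  (19/22, 95/22) → z = 893/22
  (19/7, 0) → z = 38/7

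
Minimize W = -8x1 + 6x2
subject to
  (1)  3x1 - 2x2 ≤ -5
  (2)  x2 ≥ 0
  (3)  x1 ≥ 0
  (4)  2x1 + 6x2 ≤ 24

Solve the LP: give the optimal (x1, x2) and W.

Extreme points and W = -8x1 + 6x2:
  (0, 5/2) → W = 15
  (9/11, 41/11) → W = 174/11
  (0, 4) → W = 24

x1 = 0, x2 = 5/2, minimum W = 15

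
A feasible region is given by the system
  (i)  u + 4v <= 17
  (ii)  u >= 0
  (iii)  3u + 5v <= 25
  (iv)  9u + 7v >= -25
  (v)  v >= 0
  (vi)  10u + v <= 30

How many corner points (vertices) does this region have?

Of the 15 pairwise boundary intersections, those satisfying every inequality are:
  (0, 17/4)
  (15/7, 26/7)
  (0, 0)
  (125/47, 160/47)
  (3, 0)

5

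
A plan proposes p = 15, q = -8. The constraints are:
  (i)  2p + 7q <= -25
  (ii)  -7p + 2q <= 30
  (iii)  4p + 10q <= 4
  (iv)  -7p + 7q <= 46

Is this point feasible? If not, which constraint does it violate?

(i): -26 ≤ -25 ✓
(ii): -121 ≤ 30 ✓
(iii): -20 ≤ 4 ✓
(iv): -161 ≤ 46 ✓

feasible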